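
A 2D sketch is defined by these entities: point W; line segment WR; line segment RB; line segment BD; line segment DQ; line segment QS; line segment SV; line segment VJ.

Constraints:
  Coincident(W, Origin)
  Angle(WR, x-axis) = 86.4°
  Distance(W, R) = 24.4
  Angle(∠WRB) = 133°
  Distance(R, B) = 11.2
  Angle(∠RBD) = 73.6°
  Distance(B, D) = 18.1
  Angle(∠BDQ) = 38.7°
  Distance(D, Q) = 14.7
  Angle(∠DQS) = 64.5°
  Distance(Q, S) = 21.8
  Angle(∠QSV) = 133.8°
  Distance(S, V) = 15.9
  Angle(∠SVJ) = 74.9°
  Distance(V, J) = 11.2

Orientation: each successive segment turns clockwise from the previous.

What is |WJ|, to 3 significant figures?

39.4

W is at the origin; WR runs at 86.4° with length 24.4, so R = (1.53, 24.4). ∠WRB = 133.0° gives RB at 39.4° from the x-axis; with |RB| = 11.2, B = (10.2, 31.5). ∠RBD = 73.6° gives BD at -67.0° from the x-axis; with |BD| = 18.1, D = (17.3, 14.8). ∠BDQ = 38.7° gives DQ at 152° from the x-axis; with |DQ| = 14.7, Q = (4.32, 21.8). ∠DQS = 64.5° gives QS at 36.2° from the x-axis; with |QS| = 21.8, S = (21.9, 34.6). ∠QSV = 133.8° gives SV at -10.0° from the x-axis; with |SV| = 15.9, V = (37.6, 31.9). ∠SVJ = 74.9° gives VJ at -115° from the x-axis; with |VJ| = 11.2, J = (32.8, 21.7). Then |WJ| = |J − W| = 39.4.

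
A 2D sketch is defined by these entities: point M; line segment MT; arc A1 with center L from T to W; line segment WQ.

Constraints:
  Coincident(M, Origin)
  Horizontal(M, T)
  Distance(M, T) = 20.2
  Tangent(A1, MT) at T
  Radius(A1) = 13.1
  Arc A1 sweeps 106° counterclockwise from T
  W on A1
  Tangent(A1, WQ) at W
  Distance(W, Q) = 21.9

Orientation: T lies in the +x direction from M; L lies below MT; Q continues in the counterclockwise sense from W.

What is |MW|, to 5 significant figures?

18.361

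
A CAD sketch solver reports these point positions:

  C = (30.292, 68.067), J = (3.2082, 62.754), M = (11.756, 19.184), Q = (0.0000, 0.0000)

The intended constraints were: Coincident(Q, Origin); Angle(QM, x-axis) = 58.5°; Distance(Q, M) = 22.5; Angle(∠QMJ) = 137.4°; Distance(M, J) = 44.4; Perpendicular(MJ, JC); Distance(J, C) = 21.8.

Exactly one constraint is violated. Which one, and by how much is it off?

Distance(J, C) = 21.8 — off by 5.80.

Q = (0.00, 0.00) ✓; QM at 58.50° ✓; |QM| = 22.50 ✓; ∠QMJ = 137.4° ✓; |MJ| = 44.40 ✓; ∠(MJ, JC) = 90.00° ✓; |JC| = 27.60 ✗.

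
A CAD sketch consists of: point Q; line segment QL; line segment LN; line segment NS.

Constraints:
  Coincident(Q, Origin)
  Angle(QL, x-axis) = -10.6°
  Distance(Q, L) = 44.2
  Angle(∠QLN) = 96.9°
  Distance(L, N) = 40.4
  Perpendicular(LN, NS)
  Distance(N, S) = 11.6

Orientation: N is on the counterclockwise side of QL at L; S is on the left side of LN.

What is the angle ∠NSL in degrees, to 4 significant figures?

73.98°

∠QLN = 96.9°, so LN runs at -10.6° + (180° − 96.9°) = 72.50° from the x-axis; with |LN| = 40.4, N = L + 40.4·(cos 72.50°, sin 72.50°) = (55.59, 30.40). The perpendicularity gives NS at right angles to LN; with |NS| = 11.6 on the left of LN, S = N + 11.6·(-0.9537, 0.3007) = (44.53, 33.89). Then cos ∠NSL = SN·SL / (|SN||SL|), giving 73.98°.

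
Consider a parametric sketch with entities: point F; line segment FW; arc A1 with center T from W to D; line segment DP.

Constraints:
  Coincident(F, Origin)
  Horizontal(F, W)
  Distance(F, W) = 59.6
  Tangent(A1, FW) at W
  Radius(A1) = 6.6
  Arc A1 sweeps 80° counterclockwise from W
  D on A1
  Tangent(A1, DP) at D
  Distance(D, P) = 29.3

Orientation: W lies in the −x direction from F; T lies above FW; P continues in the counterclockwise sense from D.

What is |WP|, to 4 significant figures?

36.21

F is at the origin; FW is horizontal with |FW| = 59.6 and W on the −x side, so W = (-59.60, 0.000). A1 meets FW tangentially, so TW is at right angles to FW, so T = W + (0, 6.6) = (-59.60, 6.600). On A1, W sits at bearing -90° from T; an 80° counterclockwise sweep puts D at bearing -10°, so D = T + 6.6·(cos -10°, sin -10°) = (-53.10, 5.454). The tangent condition forces TD to be normal to DP, so DP runs along (−sin -10°, cos -10°); with |DP| = 29.3, P = (-48.01, 34.31). Then |WP| = |P − W| = 36.21.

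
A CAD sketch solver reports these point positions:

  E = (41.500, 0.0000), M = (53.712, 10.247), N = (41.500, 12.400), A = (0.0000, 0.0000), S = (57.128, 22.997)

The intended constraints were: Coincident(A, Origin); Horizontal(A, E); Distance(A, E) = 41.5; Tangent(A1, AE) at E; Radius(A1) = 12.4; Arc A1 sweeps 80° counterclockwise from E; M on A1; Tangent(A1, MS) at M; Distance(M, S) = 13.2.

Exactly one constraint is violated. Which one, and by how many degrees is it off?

Tangent(A1, MS) at M — off by 5.00°.

A = (0.00, 0.00) ✓; A.y = 0.00, E.y = 0.00 ✓; |AE| = 41.50 ✓; ∠(NE, EA) = 90.00° ✓; |NE| = 12.40 ✓; bearing(N→M) − bearing(N→E) = 80.00° ✓; |NM| = 12.40 ✓; ∠(NM, MS) = 95.00° ✗; |MS| = 13.20 ✓.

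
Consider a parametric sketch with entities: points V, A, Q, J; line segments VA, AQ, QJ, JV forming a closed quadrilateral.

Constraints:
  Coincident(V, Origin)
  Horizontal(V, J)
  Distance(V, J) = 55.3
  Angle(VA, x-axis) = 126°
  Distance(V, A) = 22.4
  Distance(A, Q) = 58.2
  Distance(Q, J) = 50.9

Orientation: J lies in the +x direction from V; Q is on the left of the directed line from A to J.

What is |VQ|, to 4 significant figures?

60.26

V is at the origin; VJ is horizontal with |VJ| = 55.3 and J in +x, so J = (55.3, 0). VA runs at 126.0° with |VA| = 22.4, so A = (-13.17, 18.12). Q is determined by |AQ| = 58.2 and |QJ| = 50.9 together: it lies at the intersection of circle(A, 58.2) and circle(J, 50.9). With |AJ| = 70.82, the foot of the radical line on AJ is 41.03 from A and the perpendicular offset is √(58.2² − 41.03²) = 41.27. Taking the left-of-AJ solution: Q = (37.06, 47.52).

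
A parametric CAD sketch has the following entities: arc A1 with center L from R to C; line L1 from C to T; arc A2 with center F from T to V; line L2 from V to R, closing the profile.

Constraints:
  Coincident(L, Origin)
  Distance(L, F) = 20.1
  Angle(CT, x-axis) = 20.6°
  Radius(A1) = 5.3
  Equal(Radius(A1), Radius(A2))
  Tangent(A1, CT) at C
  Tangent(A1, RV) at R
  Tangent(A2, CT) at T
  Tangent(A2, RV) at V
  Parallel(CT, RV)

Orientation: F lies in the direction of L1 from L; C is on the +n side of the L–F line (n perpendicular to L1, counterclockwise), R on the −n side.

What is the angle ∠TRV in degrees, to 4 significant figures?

27.81°

The slot axis is L1's direction at 20.6°, so u = (cos 20.6°, sin 20.6°) = (0.9361, 0.3518) and n = (−sin 20.6°, cos 20.6°) = (-0.3518, 0.9361). L is at the origin and F lies 20.1 along u from L, so F = 20.1·u = (18.81, 7.072). Tangency of A1 to both parallel lines with radius 5.3 puts C and R at L ± 5.3·n: C = (-1.865, 4.961), R = (1.865, -4.961). Equal radii place T and V the same way about F: T = F + 5.3·n = (16.95, 12.03), V = F − 5.3·n = (20.68, 2.111). Then cos ∠TRV = RT·RV / (|RT||RV|), giving 27.81°.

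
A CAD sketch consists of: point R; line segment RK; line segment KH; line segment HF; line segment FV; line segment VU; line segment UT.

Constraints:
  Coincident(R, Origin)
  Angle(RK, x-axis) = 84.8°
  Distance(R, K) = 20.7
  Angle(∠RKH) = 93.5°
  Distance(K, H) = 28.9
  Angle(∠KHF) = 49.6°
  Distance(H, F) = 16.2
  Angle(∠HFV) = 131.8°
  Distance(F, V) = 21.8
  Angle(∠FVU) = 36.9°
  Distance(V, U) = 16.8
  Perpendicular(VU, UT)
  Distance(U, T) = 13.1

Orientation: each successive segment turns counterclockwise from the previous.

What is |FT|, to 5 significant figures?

0.63322

R is at the origin; RK runs at 84.8° with length 20.7, so K = (1.8761, 20.615). ∠RKH = 93.5° gives KH at 171.30° from the x-axis; with |KH| = 28.9, H = (-26.691, 24.986). ∠KHF = 49.6° gives HF at -58.300° from the x-axis; with |HF| = 16.2, F = (-18.179, 11.203). ∠HFV = 131.8° gives FV at -10.100° from the x-axis; with |FV| = 21.8, V = (3.2834, 7.3801). ∠FVU = 36.9° gives VU at 133.00° from the x-axis; with |VU| = 16.8, U = (-8.1741, 19.667). The perpendicularity gives UT at right angles to VU, so UT runs at -137.00°; with |UT| = 13.1, T = (-17.755, 10.733). Then |FT| = |T − F| = 0.63322.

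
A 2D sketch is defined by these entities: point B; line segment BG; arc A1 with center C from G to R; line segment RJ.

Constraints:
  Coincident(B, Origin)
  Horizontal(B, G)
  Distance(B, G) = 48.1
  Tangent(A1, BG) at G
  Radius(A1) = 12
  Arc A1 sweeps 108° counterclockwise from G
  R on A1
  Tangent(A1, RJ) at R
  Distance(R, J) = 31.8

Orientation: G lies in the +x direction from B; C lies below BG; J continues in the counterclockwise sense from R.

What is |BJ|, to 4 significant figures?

65.38

On A1, G sits at bearing 90° from C; a 108° counterclockwise sweep puts R at bearing 198°, so R = C + 12.0·(cos 198°, sin 198°) = (36.69, -15.71). A1 meets RJ tangentially, so CR is at right angles to RJ, so RJ runs along (−sin 198°, cos 198°); with |RJ| = 31.8, J = (46.51, -45.95). Then |BJ| = |J − B| = 65.38.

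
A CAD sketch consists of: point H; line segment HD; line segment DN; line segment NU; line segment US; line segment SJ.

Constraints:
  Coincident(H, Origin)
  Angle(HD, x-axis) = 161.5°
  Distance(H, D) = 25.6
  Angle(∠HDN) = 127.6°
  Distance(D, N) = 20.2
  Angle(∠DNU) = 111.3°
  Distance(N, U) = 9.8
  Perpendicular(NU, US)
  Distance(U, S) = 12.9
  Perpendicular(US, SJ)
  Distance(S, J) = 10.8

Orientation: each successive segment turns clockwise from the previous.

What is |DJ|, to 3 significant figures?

8.67

H is at the origin; HD runs at 161.5° with length 25.6, so D = (-24.3, 8.12). ∠HDN = 127.6° gives DN at 109° from the x-axis; with |DN| = 20.2, N = (-30.9, 27.2). ∠DNU = 111.3° gives NU at 40.4° from the x-axis; with |NU| = 9.8, U = (-23.4, 33.6). NU is perpendicular to US, so US runs at -49.6°; with |US| = 12.9, S = (-15.1, 23.7). US is perpendicular to SJ, so SJ runs at -140°; with |SJ| = 10.8, J = (-23.3, 16.7). Then |DJ| = |J − D| = 8.67.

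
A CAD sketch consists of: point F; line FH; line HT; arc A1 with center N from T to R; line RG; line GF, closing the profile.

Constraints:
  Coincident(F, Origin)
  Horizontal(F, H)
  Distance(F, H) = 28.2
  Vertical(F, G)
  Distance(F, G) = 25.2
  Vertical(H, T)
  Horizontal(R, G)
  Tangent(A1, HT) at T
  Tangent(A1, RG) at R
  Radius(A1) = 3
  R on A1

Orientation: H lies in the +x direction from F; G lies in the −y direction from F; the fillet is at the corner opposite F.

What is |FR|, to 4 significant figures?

35.64

The virtual corner opposite F is at (28.20, -25.20). A1 meets HT tangentially, so NT is at right angles to HT and tangency of A1 to RG means the radius NR is perpendicular to RG, with radius 3.0, so the center N sits 3.0 in from both sides at N = (25.20, -22.20). That places the tangent points at T = (28.20, -22.20) on HT and R = (25.20, -25.20) on RG. Then |FR| = |R − F| = 35.64.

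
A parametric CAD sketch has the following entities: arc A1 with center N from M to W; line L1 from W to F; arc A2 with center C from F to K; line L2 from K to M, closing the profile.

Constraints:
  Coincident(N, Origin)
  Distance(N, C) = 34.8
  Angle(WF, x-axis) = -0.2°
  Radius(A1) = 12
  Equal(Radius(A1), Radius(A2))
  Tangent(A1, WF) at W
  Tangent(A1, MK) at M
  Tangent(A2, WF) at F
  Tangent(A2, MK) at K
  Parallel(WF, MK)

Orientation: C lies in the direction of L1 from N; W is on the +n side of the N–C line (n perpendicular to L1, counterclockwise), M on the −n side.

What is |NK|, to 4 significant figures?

36.81

Tangency of A1 to both parallel lines with radius 12.0 puts W and M at N ± 12.0·n: W = (0.04189, 12.00), M = (-0.04189, -12.00). Equal radii place F and K the same way about C: F = C + 12.0·n = (34.84, 11.88), K = C − 12.0·n = (34.76, -12.12). Then |NK| = |K − N| = 36.81.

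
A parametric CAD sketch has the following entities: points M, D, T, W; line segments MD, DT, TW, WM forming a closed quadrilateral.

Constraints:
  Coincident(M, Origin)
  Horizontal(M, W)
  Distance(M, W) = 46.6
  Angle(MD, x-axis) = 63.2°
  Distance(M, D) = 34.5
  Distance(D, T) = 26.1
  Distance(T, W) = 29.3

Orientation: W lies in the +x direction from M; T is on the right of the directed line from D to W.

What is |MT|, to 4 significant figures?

18.33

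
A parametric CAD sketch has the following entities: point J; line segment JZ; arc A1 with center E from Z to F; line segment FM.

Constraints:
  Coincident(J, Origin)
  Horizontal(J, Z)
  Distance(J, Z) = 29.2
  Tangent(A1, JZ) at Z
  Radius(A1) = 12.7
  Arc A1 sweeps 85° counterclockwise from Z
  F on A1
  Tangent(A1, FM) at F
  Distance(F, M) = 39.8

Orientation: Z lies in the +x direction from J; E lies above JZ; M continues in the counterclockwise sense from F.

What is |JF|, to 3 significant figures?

43.4

J is at the origin; JZ is horizontal with |JZ| = 29.2 and Z on the +x side, so Z = (29.2, 0.00). Tangency of A1 to JZ means the radius EZ is perpendicular to JZ, so E = Z + (0, 12.7) = (29.2, 12.7). On A1, Z sits at bearing -90° from E; an 85° counterclockwise sweep puts F at bearing -5°, so F = E + 12.7·(cos -5°, sin -5°) = (41.9, 11.6). Then |JF| = |F − J| = 43.4.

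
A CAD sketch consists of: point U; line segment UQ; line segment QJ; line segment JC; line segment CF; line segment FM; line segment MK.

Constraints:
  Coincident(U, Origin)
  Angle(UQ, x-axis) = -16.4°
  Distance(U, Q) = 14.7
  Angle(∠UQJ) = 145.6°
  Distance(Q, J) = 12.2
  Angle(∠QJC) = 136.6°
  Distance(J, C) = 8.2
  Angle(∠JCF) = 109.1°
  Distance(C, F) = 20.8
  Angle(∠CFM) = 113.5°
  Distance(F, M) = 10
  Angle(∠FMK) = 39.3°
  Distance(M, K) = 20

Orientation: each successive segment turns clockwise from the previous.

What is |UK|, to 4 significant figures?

27.63

U is at the origin; UQ runs at -16.4° with length 14.7, so Q = (14.10, -4.150). ∠UQJ = 145.6° gives QJ at -50.80° from the x-axis; with |QJ| = 12.2, J = (21.81, -13.60). ∠QJC = 136.6° gives JC at -94.20° from the x-axis; with |JC| = 8.2, C = (21.21, -21.78). ∠JCF = 109.1° gives CF at -165.1° from the x-axis; with |CF| = 20.8, F = (1.111, -27.13). ∠CFM = 113.5° gives FM at 128.4° from the x-axis; with |FM| = 10.0, M = (-5.100, -19.29). ∠FMK = 39.3° gives MK at -12.30° from the x-axis; with |MK| = 20.0, K = (14.44, -23.55). Then |UK| = |K − U| = 27.63.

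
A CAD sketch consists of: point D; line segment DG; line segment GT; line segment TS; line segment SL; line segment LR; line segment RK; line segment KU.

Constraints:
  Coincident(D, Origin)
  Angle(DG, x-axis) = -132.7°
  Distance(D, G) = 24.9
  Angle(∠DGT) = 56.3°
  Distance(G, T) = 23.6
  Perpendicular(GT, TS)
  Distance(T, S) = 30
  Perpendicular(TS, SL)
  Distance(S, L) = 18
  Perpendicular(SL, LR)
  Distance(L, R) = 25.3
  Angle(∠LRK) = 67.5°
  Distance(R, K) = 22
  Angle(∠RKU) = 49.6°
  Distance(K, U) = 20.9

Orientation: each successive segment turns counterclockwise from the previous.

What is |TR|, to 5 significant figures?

18.603

D is at the origin; DG runs at -132.7° with length 24.9, so G = (-16.886, -18.299). ∠DGT = 56.3° gives GT at -9.0000° from the x-axis; with |GT| = 23.6, T = (6.4233, -21.991). The perpendicularity gives TS at right angles to GT, so TS runs at 81.000°; with |TS| = 30.0, S = (11.116, 7.6394). TS is perpendicular to SL, so SL runs at 171.00°; with |SL| = 18.0, L = (-6.6621, 10.455). The perpendicularity gives LR at right angles to SL, so LR runs at -99.000°; with |LR| = 25.3, R = (-10.620, -14.533). Then |TR| = |R − T| = 18.603.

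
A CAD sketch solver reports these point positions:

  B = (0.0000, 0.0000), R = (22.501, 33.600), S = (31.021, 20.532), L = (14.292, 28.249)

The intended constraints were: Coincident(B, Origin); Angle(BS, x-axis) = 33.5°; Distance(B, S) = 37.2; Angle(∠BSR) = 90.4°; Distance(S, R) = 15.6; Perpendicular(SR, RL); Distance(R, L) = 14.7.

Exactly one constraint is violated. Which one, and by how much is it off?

Distance(R, L) = 14.7 — off by 4.90.

B = (0.00, 0.00) ✓; BS at 33.50° ✓; |BS| = 37.20 ✓; ∠BSR = 90.40° ✓; |SR| = 15.60 ✓; ∠(SR, RL) = 89.99° ✓; |RL| = 9.799 ✗.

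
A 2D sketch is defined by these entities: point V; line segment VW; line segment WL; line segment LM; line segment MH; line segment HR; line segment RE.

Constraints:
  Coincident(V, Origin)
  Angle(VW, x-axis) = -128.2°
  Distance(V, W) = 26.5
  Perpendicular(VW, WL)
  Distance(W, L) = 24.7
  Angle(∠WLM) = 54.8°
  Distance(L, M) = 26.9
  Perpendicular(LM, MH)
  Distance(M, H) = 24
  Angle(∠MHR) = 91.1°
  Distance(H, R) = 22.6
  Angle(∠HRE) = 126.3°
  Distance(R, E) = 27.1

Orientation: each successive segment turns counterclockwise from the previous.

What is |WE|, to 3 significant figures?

31.5

∠MHR = 91.1° gives HR at -94.1° from the x-axis; with |HR| = 22.6, R = (-21.2, -30.5). ∠HRE = 126.3° gives RE at -40.4° from the x-axis; with |RE| = 27.1, E = (-0.515, -48.1). Then |WE| = |E − W| = 31.5.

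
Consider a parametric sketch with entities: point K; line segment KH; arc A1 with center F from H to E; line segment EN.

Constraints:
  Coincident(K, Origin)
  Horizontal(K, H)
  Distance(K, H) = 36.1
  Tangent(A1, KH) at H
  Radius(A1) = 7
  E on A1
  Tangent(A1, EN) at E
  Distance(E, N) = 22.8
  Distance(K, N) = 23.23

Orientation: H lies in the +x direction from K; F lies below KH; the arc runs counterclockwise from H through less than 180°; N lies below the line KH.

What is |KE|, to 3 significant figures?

31.3

Checks: |FE| = 7.000 ✓; ∠(FE, EN) = 90.00° ✓; |EN| = 22.80 ✓; |KN| = 23.23 ✓.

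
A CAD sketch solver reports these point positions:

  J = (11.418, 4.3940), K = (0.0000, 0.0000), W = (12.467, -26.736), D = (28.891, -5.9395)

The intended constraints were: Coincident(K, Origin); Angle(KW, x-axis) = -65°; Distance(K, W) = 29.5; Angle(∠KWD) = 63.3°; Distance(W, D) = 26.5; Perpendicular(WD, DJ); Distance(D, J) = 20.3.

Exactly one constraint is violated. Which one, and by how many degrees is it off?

Perpendicular(WD, DJ) — off by 7.70°.

K = (0.00, 0.00) ✓; KW at -65.00° ✓; |KW| = 29.50 ✓; ∠KWD = 63.30° ✓; |WD| = 26.50 ✓; ∠(WD, DJ) = 97.70° ✗; |DJ| = 20.30 ✓.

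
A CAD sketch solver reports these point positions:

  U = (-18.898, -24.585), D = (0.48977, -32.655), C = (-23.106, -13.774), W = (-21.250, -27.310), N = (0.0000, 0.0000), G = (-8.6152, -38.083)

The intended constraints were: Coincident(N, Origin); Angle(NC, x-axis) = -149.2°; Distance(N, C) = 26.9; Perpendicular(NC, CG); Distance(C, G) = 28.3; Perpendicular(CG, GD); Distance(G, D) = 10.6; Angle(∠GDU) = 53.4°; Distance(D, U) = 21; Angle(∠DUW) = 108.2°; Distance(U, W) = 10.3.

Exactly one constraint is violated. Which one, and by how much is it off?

Distance(U, W) = 10.3 — off by 6.70.

N = (0.00, 0.00) ✓; NC at -149.2° ✓; |NC| = 26.90 ✓; ∠(NC, CG) = 90.00° ✓; |CG| = 28.30 ✓; ∠(CG, GD) = 90.00° ✓; |GD| = 10.60 ✓; ∠GDU = 53.40° ✓; |DU| = 21.00 ✓; ∠DUW = 108.2° ✓; |UW| = 3.600 ✗.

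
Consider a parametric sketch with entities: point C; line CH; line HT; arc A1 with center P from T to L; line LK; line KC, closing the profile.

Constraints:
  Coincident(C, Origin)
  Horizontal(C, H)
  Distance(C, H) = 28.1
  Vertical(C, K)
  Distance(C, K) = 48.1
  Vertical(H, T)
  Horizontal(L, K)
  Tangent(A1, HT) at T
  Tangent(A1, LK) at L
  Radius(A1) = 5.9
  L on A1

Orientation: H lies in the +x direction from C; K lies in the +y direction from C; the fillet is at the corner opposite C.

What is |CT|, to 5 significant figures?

50.700

C is at the origin; CH is horizontal with |CH| = 28.1 and H on the +x side, so H = (28.100, 0.0000). CK is vertical with |CK| = 48.1 and K on the +y side, so K = (0.0000, 48.100). The virtual corner opposite C is at (28.100, 48.100). The tangent condition forces PT to be normal to HT and since A1 is tangent to LK there, PL ⟂ LK, with radius 5.9, so the center P sits 5.9 in from both sides at P = (22.200, 42.200). That places the tangent points at T = (28.100, 42.200) on HT and L = (22.200, 48.100) on LK. Then |CT| = |T − C| = 50.700.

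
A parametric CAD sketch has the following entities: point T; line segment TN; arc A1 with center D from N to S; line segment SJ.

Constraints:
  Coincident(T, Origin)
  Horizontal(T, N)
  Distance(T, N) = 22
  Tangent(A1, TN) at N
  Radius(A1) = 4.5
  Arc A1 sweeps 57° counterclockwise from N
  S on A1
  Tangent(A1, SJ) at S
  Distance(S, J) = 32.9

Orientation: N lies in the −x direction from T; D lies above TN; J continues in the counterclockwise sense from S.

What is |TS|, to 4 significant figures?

18.34

T is at the origin; TN is horizontal with |TN| = 22.0 and N on the −x side, so N = (-22.00, 0.000). The tangent condition forces DN to be normal to TN, so D = N + (0, 4.5) = (-22.00, 4.500). On A1, N sits at bearing -90° from D; a 57° counterclockwise sweep puts S at bearing -33°, so S = D + 4.5·(cos -33°, sin -33°) = (-18.23, 2.049). Then |TS| = |S − T| = 18.34.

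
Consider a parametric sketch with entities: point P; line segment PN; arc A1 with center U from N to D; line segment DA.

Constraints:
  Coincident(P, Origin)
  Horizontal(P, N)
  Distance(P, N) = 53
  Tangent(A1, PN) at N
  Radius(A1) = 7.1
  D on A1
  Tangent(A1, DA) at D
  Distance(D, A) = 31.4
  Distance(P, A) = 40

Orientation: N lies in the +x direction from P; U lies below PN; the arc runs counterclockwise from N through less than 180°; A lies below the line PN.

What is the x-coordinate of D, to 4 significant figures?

47.31

P is at the origin; P and N share the same y with |PN| = 53.0 and N on the +x side, so N = (53.00, 0.000). The tangent condition forces UN to be normal to PN, so U = N + (0, -7.1) = (53.00, -7.100). Since UD ⟂ DA (tangency), |UA| = √(7.1² + 31.4²) = 32.19 regardless of where D sits on A1. So A lies on both circle(P, 40.0) and circle(U, 32.19); the below-PN intersection is A = (28.54, -28.03). D is the foot of the tangent from A: D = (47.31, -2.856).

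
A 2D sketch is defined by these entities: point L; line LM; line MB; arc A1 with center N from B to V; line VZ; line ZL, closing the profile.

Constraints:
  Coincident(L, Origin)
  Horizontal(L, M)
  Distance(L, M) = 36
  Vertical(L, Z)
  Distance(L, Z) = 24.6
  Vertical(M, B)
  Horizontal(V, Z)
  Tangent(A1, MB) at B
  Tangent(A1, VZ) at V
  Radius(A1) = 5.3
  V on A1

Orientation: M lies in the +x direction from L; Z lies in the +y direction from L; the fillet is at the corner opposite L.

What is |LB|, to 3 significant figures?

40.8

L is at the origin; LM is horizontal with |LM| = 36.0 and M on the +x side, so M = (36.0, 0.00). L and Z share the same x with |LZ| = 24.6 and Z on the +y side, so Z = (0.00, 24.6). The virtual corner opposite L is at (36.0, 24.6). Since A1 is tangent to MB there, NB ⟂ MB and since A1 is tangent to VZ there, NV ⟂ VZ, with radius 5.3, so the center N sits 5.3 in from both sides at N = (30.7, 19.3). That places the tangent points at B = (36.0, 19.3) on MB and V = (30.7, 24.6) on VZ. Then |LB| = |B − L| = 40.8.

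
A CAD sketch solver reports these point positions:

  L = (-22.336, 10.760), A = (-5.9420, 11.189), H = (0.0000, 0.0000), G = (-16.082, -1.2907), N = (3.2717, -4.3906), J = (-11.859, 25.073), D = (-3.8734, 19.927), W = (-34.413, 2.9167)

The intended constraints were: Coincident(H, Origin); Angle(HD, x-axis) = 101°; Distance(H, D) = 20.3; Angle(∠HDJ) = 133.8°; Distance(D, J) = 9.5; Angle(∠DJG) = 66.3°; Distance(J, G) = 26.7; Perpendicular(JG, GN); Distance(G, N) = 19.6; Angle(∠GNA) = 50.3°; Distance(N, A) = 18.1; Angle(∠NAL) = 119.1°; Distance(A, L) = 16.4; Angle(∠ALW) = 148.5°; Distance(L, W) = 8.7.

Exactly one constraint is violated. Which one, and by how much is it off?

Distance(L, W) = 8.7 — off by 5.70.

H = (0.00, 0.00) ✓; HD at 101.0° ✓; |HD| = 20.30 ✓; ∠HDJ = 133.8° ✓; |DJ| = 9.500 ✓; ∠DJG = 66.30° ✓; |JG| = 26.70 ✓; ∠(JG, GN) = 90.00° ✓; |GN| = 19.60 ✓; ∠GNA = 50.30° ✓; |NA| = 18.10 ✓; ∠NAL = 119.1° ✓; |AL| = 16.40 ✓; ∠ALW = 148.5° ✓; |LW| = 14.40 ✗.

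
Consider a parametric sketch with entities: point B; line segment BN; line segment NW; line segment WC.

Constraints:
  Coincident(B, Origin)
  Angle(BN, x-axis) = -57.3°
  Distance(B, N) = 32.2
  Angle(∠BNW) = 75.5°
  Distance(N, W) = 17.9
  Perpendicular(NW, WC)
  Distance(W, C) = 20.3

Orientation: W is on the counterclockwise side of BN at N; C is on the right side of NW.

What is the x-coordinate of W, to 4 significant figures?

29.56

B is at the origin; BN runs at -57.3° with length 32.2, so N = 32.2·(cos -57.3°, sin -57.3°) = (17.40, -27.10). ∠BNW = 75.5°, so NW runs at -57.3° + (180° − 75.5°) = 47.20° from the x-axis; with |NW| = 17.9, W = N + 17.9·(cos 47.20°, sin 47.20°) = (29.56, -13.96). So W.x = 29.56.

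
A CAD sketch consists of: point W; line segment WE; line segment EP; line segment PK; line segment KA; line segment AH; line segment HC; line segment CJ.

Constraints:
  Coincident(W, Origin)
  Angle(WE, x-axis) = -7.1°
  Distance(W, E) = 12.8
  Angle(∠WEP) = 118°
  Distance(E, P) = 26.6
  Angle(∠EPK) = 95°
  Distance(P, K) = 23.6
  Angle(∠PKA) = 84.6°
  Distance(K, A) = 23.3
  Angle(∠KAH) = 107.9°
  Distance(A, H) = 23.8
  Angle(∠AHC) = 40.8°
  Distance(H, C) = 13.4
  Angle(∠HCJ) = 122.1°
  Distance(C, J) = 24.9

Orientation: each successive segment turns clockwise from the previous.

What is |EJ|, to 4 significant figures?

34.02

W is at the origin; WE runs at -7.1° with length 12.8, so E = (12.70, -1.582). ∠WEP = 118.0° gives EP at -69.10° from the x-axis; with |EP| = 26.6, P = (22.19, -26.43). ∠EPK = 95.0° gives PK at -154.1° from the x-axis; with |PK| = 23.6, K = (0.9615, -36.74). ∠PKA = 84.6° gives KA at 110.5° from the x-axis; with |KA| = 23.3, A = (-7.198, -14.92). ∠KAH = 107.9° gives AH at 38.40° from the x-axis; with |AH| = 23.8, H = (11.45, -0.1327). ∠AHC = 40.8° gives HC at -100.8° from the x-axis; with |HC| = 13.4, C = (8.943, -13.30). ∠HCJ = 122.1° gives CJ at -158.7° from the x-axis; with |CJ| = 24.9, J = (-14.26, -22.34). Then |EJ| = |J − E| = 34.02.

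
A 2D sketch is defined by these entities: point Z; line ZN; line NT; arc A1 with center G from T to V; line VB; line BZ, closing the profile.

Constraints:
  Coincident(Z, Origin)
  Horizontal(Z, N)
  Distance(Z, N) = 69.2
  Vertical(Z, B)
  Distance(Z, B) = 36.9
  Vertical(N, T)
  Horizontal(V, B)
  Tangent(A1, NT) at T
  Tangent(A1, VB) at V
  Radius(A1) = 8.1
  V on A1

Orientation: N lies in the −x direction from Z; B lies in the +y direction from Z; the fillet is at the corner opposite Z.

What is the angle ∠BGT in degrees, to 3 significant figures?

172°

Z is at the origin; ZN is horizontal with |ZN| = 69.2 and N on the −x side, so N = (-69.2, 0.00). ZB is vertical with |ZB| = 36.9 and B on the +y side, so B = (0.00, 36.9). The virtual corner opposite Z is at (-69.2, 36.9). A1 meets NT tangentially, so GT is at right angles to NT and the tangent condition forces GV to be normal to VB, with radius 8.1, so the center G sits 8.1 in from both sides at G = (-61.1, 28.8). That places the tangent points at T = (-69.2, 28.8) on NT and V = (-61.1, 36.9) on VB. Then cos ∠BGT = GB·GT / (|GB||GT|), giving 172°.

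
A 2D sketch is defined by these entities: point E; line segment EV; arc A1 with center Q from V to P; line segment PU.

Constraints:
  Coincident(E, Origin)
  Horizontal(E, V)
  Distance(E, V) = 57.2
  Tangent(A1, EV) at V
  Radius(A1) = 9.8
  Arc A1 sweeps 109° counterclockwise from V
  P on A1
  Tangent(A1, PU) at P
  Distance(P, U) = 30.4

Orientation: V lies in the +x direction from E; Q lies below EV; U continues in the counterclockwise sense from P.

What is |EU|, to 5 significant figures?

71.318

E is at the origin; E and V share the same y with |EV| = 57.2 and V on the +x side, so V = (57.200, 0.0000). Since A1 is tangent to EV there, QV ⟂ EV, so Q = V + (0, -9.8) = (57.200, -9.8000). On A1, V sits at bearing 90° from Q; a 109° counterclockwise sweep puts P at bearing 199°, so P = Q + 9.8·(cos 199°, sin 199°) = (47.934, -12.991). The tangent condition forces QP to be normal to PU, so PU runs along (−sin 199°, cos 199°); with |PU| = 30.4, U = (57.831, -41.734). Then |EU| = |U − E| = 71.318.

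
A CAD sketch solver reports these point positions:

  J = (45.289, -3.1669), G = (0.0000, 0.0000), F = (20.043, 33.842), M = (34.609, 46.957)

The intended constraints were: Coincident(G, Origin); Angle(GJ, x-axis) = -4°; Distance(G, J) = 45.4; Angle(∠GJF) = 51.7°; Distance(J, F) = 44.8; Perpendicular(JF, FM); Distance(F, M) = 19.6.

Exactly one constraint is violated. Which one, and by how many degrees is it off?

Perpendicular(JF, FM) — off by 7.70°.

G = (0.00, 0.00) ✓; GJ at -4.000° ✓; |GJ| = 45.40 ✓; ∠GJF = 51.70° ✓; |JF| = 44.80 ✓; ∠(JF, FM) = 82.30° ✗; |FM| = 19.60 ✓.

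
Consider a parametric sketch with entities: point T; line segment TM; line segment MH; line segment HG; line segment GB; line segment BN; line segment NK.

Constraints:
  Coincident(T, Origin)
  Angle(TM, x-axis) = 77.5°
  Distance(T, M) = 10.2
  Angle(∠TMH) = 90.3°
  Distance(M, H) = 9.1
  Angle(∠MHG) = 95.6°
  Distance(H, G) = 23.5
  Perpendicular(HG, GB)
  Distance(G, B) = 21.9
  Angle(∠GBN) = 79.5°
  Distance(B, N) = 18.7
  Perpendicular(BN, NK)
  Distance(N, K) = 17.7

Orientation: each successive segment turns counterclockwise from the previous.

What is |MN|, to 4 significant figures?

11.18

T is at the origin; TM runs at 77.5° with length 10.2, so M = (2.208, 9.958). ∠TMH = 90.3° gives MH at 167.2° from the x-axis; with |MH| = 9.1, H = (-6.666, 11.97). ∠MHG = 95.6° gives HG at -108.4° from the x-axis; with |HG| = 23.5, G = (-14.08, -10.32). HG ⟂ GB, so GB runs at -18.40°; with |GB| = 21.9, B = (6.696, -17.24). ∠GBN = 79.5° gives BN at 82.10° from the x-axis; with |BN| = 18.7, N = (9.267, 1.286). Then |MN| = |N − M| = 11.18.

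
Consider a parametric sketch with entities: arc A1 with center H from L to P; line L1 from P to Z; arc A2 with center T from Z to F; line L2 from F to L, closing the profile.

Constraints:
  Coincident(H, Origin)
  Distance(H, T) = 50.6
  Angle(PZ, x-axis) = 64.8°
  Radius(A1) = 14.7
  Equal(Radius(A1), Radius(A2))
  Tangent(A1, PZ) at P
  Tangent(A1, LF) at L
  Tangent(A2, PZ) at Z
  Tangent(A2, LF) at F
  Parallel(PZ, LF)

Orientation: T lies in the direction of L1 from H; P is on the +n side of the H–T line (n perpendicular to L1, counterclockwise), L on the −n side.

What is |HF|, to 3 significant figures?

52.7

The slot axis is L1's direction at 64.8°, so u = (cos 64.8°, sin 64.8°) = (0.426, 0.905) and n = (−sin 64.8°, cos 64.8°) = (-0.905, 0.426). H is at the origin and T lies 50.6 along u from H, so T = 50.6·u = (21.5, 45.8). Tangency of A1 to both parallel lines with radius 14.7 puts P and L at H ± 14.7·n: P = (-13.3, 6.26), L = (13.3, -6.26). Equal radii place Z and F the same way about T: Z = T + 14.7·n = (8.24, 52.0), F = T − 14.7·n = (34.8, 39.5). Then |HF| = |F − H| = 52.7.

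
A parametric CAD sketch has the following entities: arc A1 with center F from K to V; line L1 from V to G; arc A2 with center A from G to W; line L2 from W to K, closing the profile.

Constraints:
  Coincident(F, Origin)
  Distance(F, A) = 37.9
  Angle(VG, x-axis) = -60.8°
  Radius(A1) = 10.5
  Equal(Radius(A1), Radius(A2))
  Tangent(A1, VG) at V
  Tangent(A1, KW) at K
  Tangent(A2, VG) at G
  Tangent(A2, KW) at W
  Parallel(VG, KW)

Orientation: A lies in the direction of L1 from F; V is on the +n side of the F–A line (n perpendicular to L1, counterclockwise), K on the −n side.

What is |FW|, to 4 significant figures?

39.33

Tangency of A1 to both parallel lines with radius 10.5 puts V and K at F ± 10.5·n: V = (9.166, 5.123), K = (-9.166, -5.123). Equal radii place G and W the same way about A: G = A + 10.5·n = (27.66, -27.96), W = A − 10.5·n = (9.324, -38.21). Then |FW| = |W − F| = 39.33.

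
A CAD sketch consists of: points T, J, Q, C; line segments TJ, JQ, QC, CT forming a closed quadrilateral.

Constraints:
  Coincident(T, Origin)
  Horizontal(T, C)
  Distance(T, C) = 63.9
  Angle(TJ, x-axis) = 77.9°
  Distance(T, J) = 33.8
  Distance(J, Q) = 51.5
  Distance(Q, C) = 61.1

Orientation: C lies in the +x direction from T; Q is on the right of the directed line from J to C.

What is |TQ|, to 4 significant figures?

19.28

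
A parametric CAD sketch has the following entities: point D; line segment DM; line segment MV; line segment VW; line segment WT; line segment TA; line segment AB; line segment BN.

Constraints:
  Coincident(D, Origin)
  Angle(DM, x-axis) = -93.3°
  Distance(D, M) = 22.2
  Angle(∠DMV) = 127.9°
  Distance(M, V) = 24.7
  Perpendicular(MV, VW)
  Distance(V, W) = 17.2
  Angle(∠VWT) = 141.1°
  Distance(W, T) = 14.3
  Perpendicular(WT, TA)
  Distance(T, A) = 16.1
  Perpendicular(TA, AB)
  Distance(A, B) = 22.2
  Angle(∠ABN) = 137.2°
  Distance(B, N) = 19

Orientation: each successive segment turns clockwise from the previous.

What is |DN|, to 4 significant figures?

53.20

D is at the origin; DM runs at -93.3° with length 22.2, so M = (-1.278, -22.16). ∠DMV = 127.9° gives MV at -145.4° from the x-axis; with |MV| = 24.7, V = (-21.61, -36.19). MV ⟂ VW, so VW runs at 124.6°; with |VW| = 17.2, W = (-31.38, -22.03). ∠VWT = 141.1° gives WT at 85.70° from the x-axis; with |WT| = 14.3, T = (-30.30, -7.771). WT ⟂ TA, so TA runs at -4.300°; with |TA| = 16.1, A = (-14.25, -8.978). TA ⟂ AB, so AB runs at -94.30°; with |AB| = 22.2, B = (-15.91, -31.12). ∠ABN = 137.2° gives BN at -137.1° from the x-axis; with |BN| = 19.0, N = (-29.83, -44.05). Then |DN| = |N − D| = 53.20.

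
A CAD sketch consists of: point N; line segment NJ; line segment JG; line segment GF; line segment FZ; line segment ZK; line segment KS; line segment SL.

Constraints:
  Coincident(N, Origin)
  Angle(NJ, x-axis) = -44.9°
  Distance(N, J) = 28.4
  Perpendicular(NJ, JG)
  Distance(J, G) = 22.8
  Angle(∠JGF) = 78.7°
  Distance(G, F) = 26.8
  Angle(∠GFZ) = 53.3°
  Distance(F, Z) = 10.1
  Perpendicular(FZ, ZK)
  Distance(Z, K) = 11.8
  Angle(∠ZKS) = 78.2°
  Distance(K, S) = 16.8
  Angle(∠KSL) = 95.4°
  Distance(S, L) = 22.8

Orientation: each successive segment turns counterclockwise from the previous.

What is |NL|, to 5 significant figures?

13.972

N is at the origin; NJ runs at -44.9° with length 28.4, so J = (20.117, -20.047). NJ ⟂ JG, so JG runs at 45.100°; with |JG| = 22.8, G = (36.211, -3.8966). ∠JGF = 78.7° gives GF at 146.40° from the x-axis; with |GF| = 26.8, F = (13.888, 10.934). ∠GFZ = 53.3° gives FZ at -86.900° from the x-axis; with |FZ| = 10.1, Z = (14.435, 0.84907). FZ ⟂ ZK, so ZK runs at 3.1000°; with |ZK| = 11.8, K = (26.217, 1.4872). ∠ZKS = 78.2° gives KS at 104.90° from the x-axis; with |KS| = 16.8, S = (21.898, 17.722). ∠KSL = 95.4° gives SL at -170.50° from the x-axis; with |SL| = 22.8, L = (-0.58978, 13.959). Then |NL| = |L − N| = 13.972.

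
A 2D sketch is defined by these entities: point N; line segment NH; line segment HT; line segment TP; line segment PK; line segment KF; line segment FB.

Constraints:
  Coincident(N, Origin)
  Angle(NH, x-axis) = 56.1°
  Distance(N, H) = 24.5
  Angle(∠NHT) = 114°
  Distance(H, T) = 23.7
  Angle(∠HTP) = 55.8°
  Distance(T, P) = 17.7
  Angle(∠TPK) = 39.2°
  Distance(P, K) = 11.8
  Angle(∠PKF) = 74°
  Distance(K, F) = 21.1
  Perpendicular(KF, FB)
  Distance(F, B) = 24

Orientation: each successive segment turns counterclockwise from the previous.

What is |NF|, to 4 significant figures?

46.08

N is at the origin; NH runs at 56.1° with length 24.5, so H = (13.66, 20.34). ∠NHT = 114.0° gives HT at 122.1° from the x-axis; with |HT| = 23.7, T = (1.071, 40.41). ∠HTP = 55.8° gives TP at -113.7° from the x-axis; with |TP| = 17.7, P = (-6.044, 24.20). ∠TPK = 39.2° gives PK at 27.10° from the x-axis; with |PK| = 11.8, K = (4.461, 29.58). ∠PKF = 74.0° gives KF at 133.1° from the x-axis; with |KF| = 21.1, F = (-9.956, 44.99). Then |NF| = |F − N| = 46.08.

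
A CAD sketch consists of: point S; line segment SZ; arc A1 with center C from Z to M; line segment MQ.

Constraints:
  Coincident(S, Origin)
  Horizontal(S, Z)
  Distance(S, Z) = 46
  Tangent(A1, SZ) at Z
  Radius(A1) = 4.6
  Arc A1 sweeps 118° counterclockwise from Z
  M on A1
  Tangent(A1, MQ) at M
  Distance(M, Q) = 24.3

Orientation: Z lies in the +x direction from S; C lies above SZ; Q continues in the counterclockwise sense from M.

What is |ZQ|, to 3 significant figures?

29.2

S is at the origin; SZ is horizontal with |SZ| = 46.0 and Z on the +x side, so Z = (46.0, 0.00). A1 meets SZ tangentially, so CZ is at right angles to SZ, so C = Z + (0, 4.6) = (46.0, 4.60). On A1, Z sits at bearing -90° from C; a 118° counterclockwise sweep puts M at bearing 28°, so M = C + 4.6·(cos 28°, sin 28°) = (50.1, 6.76). Since A1 is tangent to MQ there, CM ⟂ MQ, so MQ runs along (−sin 28°, cos 28°); with |MQ| = 24.3, Q = (38.7, 28.2). Then |ZQ| = |Q − Z| = 29.2.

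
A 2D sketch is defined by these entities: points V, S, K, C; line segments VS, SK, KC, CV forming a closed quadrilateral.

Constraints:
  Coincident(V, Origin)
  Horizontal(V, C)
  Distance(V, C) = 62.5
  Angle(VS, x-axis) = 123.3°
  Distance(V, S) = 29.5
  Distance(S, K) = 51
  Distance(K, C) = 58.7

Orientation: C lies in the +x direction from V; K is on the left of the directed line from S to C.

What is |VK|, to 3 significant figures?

56.3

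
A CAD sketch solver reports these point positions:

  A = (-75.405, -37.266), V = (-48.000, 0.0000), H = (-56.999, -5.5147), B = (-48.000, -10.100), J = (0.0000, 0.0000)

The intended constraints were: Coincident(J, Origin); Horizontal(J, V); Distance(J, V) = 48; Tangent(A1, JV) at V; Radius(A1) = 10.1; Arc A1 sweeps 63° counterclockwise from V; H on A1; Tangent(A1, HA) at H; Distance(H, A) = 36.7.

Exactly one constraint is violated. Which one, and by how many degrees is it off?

Tangent(A1, HA) at H — off by 3.10°.

J = (0.00, 0.00) ✓; J.y = 0.00, V.y = 0.00 ✓; |JV| = 48.00 ✓; ∠(BV, VJ) = 90.00° ✓; |BV| = 10.10 ✓; bearing(B→H) − bearing(B→V) = 63.00° ✓; |BH| = 10.10 ✓; ∠(BH, HA) = 93.10° ✗; |HA| = 36.70 ✓.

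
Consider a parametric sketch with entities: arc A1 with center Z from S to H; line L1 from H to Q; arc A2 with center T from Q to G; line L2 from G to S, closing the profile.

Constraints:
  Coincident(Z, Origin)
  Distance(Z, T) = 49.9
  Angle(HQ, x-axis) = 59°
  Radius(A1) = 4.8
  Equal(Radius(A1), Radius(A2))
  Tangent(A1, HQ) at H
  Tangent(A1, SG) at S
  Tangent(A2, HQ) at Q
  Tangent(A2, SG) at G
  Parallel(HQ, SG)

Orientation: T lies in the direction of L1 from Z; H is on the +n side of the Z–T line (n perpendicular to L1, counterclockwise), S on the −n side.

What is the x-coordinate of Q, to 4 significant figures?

21.59

The slot axis is L1's direction at 59.0°, so u = (cos 59.0°, sin 59.0°) = (0.5150, 0.8572) and n = (−sin 59.0°, cos 59.0°) = (-0.8572, 0.5150). Z is at the origin and T lies 49.9 along u from Z, so T = 49.9·u = (25.70, 42.77). Tangency of A1 to both parallel lines with radius 4.8 puts H and S at Z ± 4.8·n: H = (-4.114, 2.472), S = (4.114, -2.472). Equal radii place Q and G the same way about T: Q = T + 4.8·n = (21.59, 45.24), G = T − 4.8·n = (29.81, 40.30). So Q.x = 21.59.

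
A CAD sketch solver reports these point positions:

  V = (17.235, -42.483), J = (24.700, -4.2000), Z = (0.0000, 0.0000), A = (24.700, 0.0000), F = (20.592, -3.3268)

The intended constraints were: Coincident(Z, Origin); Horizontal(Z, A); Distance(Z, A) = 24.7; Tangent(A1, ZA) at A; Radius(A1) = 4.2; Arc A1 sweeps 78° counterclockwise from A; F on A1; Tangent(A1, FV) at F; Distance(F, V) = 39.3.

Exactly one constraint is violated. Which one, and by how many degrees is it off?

Tangent(A1, FV) at F — off by 7.10°.

Z = (0.00, 0.00) ✓; Z.y = 0.00, A.y = 0.00 ✓; |ZA| = 24.70 ✓; ∠(JA, AZ) = 90.00° ✓; |JA| = 4.200 ✓; bearing(J→F) − bearing(J→A) = 78.00° ✓; |JF| = 4.200 ✓; ∠(JF, FV) = 82.90° ✗; |FV| = 39.30 ✓.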